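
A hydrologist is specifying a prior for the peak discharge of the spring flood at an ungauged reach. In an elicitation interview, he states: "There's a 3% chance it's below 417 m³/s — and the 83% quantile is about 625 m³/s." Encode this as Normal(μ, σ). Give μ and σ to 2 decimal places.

μ = 554.99, σ = 73.37

For Normal(μ,σ), the p-quantile is μ + z_p·σ. Here z_{0.03} = -1.881, z_{0.83} = 0.9542.
So 417 = μ − 1.881σ and 625 = μ + 0.9542σ.
Subtracting: σ = (625 − 417)/(0.9542 − (-1.881)) = 73.37.
Then μ = 417 − (-1.881)·73.37 = 554.99.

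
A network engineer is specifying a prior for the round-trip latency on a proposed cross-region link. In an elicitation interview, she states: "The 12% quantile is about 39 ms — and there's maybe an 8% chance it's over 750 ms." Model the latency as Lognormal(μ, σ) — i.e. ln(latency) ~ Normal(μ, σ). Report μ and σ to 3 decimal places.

μ ≈ 5.010, σ ≈ 1.146

If T ~ Lognormal(μ,σ) then ln T ~ Normal(μ,σ), so the p-quantile of ln T is μ + z_p·σ.
ln(39) = 3.664 and ln(750) = 6.62; z_{0.12} = -1.175, z_{0.92} = 1.405.
σ = (6.62 − 3.664)/(1.405 − (-1.175)) = 1.146.
μ = 3.664 − (-1.175)·1.146 = 5.010.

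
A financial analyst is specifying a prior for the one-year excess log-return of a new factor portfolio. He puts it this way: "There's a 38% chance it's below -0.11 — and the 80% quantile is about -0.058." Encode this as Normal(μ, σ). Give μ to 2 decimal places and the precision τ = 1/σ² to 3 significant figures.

μ = -0.10, τ = 487

The p-quantile of Normal(μ,σ) is μ + z_p·σ, with z_{0.38} = -0.3055 and z_{0.8} = 0.8416.
Eliminate σ: μ = (z₂·x₁ − z₁·x₂)/(z₂ − z₁) = (0.8416·-0.11 − (-0.3055)·-0.058)/1.147 = -0.10.
Then σ = (x₂ − x₁)/(z₂ − z₁) = (-0.058 − -0.11)/1.147 = 0.05.
Precision τ = 1/σ² = 1/0.04533² = 487.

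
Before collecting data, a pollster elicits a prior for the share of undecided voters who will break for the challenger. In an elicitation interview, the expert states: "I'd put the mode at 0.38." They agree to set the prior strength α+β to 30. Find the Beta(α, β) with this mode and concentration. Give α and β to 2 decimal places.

α = 11.64, β = 18.36

For α,β > 1 the Beta mode is (α−1)/(α+β−2). With α+β = 30, the mode is (α−1)/28.
Set (α−1)/28 = 0.38 → α = 1 + 0.38·28 = 11.64.
β = 30 − α = 18.36.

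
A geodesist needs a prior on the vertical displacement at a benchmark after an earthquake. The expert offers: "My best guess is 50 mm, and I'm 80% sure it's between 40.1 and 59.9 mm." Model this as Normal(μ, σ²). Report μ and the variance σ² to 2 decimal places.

μ = 50.00, σ² = 59.68

A symmetric 80% interval runs μ ± z·σ with z = 1.282.
Half-width = 9.9, so σ = 9.9/1.282 = 7.725 and σ² = 59.68.
μ is the stated best guess, 50.00.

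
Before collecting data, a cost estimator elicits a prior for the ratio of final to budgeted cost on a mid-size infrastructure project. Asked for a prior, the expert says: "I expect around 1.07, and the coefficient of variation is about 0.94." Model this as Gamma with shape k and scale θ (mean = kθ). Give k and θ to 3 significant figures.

For Gamma(k, scale θ): mean = kθ, variance = kθ², so CV = 1/√k.
CV = 0.94, hence k = 1/CV² = 1.13.
Then θ = mean/k = 1.07/1.13 = 0.945.

k ≈ 1.13, θ ≈ 0.945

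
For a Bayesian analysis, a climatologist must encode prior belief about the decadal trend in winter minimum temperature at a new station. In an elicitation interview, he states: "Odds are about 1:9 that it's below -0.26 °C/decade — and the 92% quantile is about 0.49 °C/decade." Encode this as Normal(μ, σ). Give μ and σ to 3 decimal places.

For Normal(μ,σ), the p-quantile is μ + z_p·σ. Here z_{0.1} = -1.282, z_{0.92} = 1.405.
So -0.26 = μ − 1.282σ and 0.49 = μ + 1.405σ.
Subtracting: σ = (0.49 − -0.26)/(1.405 − (-1.282)) = 0.279.
Then μ = -0.26 − (-1.282)·0.279 = 0.098.

μ = 0.098, σ = 0.279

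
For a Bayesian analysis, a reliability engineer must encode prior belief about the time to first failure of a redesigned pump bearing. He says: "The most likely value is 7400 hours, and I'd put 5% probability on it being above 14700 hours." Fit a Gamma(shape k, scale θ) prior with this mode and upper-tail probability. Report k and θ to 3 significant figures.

Gamma(k,θ) with k>1 has mode (k−1)θ, so θ = 7400/(k−1).
Need P(X < 14700) = 0.95 with θ tied to k this way. Start at k = 2, θ = 7400: P(X<14700) ≈ 0.590.
Too low — raise k to concentrate. Iterating converges to k ≈ 6.89.
Then θ = 7400/(6.89−1) ≈ 1260.

k ≈ 6.89, θ ≈ 1260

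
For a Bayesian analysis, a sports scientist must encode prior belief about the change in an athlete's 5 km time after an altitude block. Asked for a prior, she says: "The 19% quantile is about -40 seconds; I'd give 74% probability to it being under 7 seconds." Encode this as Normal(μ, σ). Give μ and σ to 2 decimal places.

μ = -12.88, σ = 30.90

For Normal(μ,σ), the p-quantile is μ + z_p·σ. Here z_{0.19} = -0.8779, z_{0.74} = 0.6433.
So -40 = μ − 0.8779σ and 7 = μ + 0.6433σ.
Subtracting: σ = (7 − -40)/(0.6433 − (-0.8779)) = 30.90.
Then μ = -40 − (-0.8779)·30.90 = -12.88.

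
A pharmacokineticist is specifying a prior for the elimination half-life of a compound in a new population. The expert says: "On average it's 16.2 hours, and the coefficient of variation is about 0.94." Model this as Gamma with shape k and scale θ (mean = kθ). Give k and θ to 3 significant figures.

For Gamma(k, scale θ): mean = kθ, variance = kθ², so CV = 1/√k.
CV = 0.94, hence k = 1/CV² = 1.13.
Then θ = mean/k = 16.2/1.13 = 14.3.

k ≈ 1.13, θ ≈ 14.3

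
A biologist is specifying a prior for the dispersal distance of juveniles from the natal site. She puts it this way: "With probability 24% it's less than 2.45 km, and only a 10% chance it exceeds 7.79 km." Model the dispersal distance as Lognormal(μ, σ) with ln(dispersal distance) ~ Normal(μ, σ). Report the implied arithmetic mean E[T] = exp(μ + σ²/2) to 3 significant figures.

E[T] ≈ 4.38 km

If T ~ Lognormal(μ,σ) then ln T ~ Normal(μ,σ), so the p-quantile of ln T is μ + z_p·σ.
ln(2.45) = 0.8961 and ln(7.79) = 2.053; z_{0.24} = -0.7063, z_{0.9} = 1.282.
σ = (2.053 − 0.8961)/(1.282 − (-0.7063)) = 0.582.
μ = 0.8961 − (-0.7063)·0.582 = 1.307.
E[T] = exp(μ + σ²/2) = exp(1.307 + 0.1693) = 4.38 km.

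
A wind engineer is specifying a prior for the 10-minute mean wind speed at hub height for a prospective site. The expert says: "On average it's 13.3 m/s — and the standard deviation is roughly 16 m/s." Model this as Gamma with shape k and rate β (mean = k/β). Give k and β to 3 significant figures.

For Gamma(k, rate β): mean = k/β, variance = k/β², so CV = 1/√k.
CV = SD/mean = 16/13.3 = 1.203, hence k = 1/CV² = 0.691.
Then β = k/mean = 0.691/13.3 = 0.052.

k ≈ 0.691, β ≈ 0.052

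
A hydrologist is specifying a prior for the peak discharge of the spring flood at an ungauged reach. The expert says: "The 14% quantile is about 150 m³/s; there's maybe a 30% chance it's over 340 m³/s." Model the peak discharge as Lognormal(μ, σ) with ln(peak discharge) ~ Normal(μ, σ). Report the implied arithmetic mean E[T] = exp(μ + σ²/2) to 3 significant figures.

If T ~ Lognormal(μ,σ) then ln T ~ Normal(μ,σ), so the p-quantile of ln T is μ + z_p·σ.
ln(150) = 5.011 and ln(340) = 5.829; z_{0.14} = -1.08, z_{0.7} = 0.5244.
σ = (5.829 − 5.011)/(0.5244 − (-1.08)) = 0.510.
μ = 5.011 − (-1.08)·0.510 = 5.562.
E[T] = exp(μ + σ²/2) = exp(5.562 + 0.1300) = 296 m³/s.

E[T] ≈ 296 m³/s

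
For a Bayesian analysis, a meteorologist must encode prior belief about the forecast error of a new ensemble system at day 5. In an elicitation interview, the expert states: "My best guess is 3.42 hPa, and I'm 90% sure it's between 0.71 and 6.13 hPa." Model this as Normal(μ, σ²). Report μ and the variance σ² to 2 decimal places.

A symmetric 90% interval runs μ ± z·σ with z = 1.645.
Half-width = 2.71, so σ = 2.71/1.645 = 1.648 and σ² = 2.71.
μ is the stated best guess, 3.42.

μ = 3.42, σ² = 2.71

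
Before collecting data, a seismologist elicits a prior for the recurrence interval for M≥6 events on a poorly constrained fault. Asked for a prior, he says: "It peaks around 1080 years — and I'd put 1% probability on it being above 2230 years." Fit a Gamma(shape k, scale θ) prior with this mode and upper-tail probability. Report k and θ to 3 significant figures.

k ≈ 10.3, θ ≈ 116

Gamma(k,θ) with k>1 has mode (k−1)θ, so θ = 1080/(k−1).
Need P(X < 2230) = 0.99 with θ tied to k this way. Start at k = 2, θ = 1080: P(X<2230) ≈ 0.611.
Too low — raise k to concentrate. Iterating converges to k ≈ 10.3.
Then θ = 1080/(10.3−1) ≈ 116.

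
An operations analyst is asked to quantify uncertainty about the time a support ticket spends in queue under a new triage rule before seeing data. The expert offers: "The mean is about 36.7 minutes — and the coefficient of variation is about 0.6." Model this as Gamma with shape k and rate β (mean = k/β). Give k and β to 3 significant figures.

k ≈ 2.78, β ≈ 0.0757

For Gamma(k, rate β): mean = k/β, variance = k/β², so CV = 1/√k.
CV = 0.6, hence k = 1/CV² = 2.78.
Then β = k/mean = 2.78/36.7 = 0.0757.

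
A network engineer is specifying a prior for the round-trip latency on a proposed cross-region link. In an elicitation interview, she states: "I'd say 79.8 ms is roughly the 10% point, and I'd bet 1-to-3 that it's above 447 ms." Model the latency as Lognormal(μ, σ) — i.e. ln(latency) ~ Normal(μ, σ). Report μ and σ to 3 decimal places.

μ ≈ 5.508, σ ≈ 0.881

If T ~ Lognormal(μ,σ) then ln T ~ Normal(μ,σ), so the p-quantile of ln T is μ + z_p·σ.
ln(79.8) = 4.38 and ln(447) = 6.103; z_{0.1} = -1.282, z_{0.75} = 0.6745.
σ = (6.103 − 4.38)/(0.6745 − (-1.282)) = 0.881.
μ = 4.38 − (-1.282)·0.881 = 5.508.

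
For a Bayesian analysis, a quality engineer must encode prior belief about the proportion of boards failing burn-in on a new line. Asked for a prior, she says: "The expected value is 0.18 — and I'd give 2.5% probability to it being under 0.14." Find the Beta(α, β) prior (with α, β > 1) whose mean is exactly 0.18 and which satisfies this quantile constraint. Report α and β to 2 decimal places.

With mean 0.18 fixed, write α = 0.18s, β = 0.82s where s = α+β.
Need P(θ < 0.14) = 0.025 under Beta(0.18s, 0.82s). Normal approximation: (q−m)/√(m(1−m)/s) ≈ z_{0.025} = -1.96, so s ≈ 0.18·0.82·(-1.96)²/(0.14−0.18)² = 354.4.
At s = 354.4: P(θ<0.14) ≈ 0.020. Adjusting to match 0.025 gives s ≈ 321.27.
So α = 0.18·321.27 ≈ 57.83, β = 0.82·321.27 ≈ 263.44.

α ≈ 57.83, β ≈ 263.44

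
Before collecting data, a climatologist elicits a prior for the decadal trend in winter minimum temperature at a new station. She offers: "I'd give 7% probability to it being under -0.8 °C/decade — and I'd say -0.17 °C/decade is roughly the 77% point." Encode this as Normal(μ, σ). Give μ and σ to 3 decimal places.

μ = -0.380, σ = 0.284

The p-quantile of Normal(μ,σ) is μ + z_p·σ, with z_{0.07} = -1.476 and z_{0.77} = 0.7388.
Eliminate σ: μ = (z₂·x₁ − z₁·x₂)/(z₂ − z₁) = (0.7388·-0.8 − (-1.476)·-0.17)/2.215 = -0.380.
Then σ = (x₂ − x₁)/(z₂ − z₁) = (-0.17 − -0.8)/2.215 = 0.284.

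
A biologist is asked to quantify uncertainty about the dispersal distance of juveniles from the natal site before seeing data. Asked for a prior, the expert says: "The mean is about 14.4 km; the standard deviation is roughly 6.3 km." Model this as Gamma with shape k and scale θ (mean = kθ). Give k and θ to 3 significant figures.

k ≈ 5.22, θ ≈ 2.76

For Gamma(k, scale θ): mean = kθ, variance = kθ², so CV = 1/√k.
CV = SD/mean = 6.3/14.4 = 0.4375, hence k = 1/CV² = 5.22.
Then θ = mean/k = 14.4/5.22 = 2.76.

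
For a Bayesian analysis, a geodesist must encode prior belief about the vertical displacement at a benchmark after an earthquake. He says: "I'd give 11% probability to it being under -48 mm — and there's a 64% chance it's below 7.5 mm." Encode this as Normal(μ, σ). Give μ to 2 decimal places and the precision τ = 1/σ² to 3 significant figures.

The p-quantile of Normal(μ,σ) is μ + z_p·σ, with z_{0.11} = -1.227 and z_{0.64} = 0.3585.
Eliminate σ: μ = (z₂·x₁ − z₁·x₂)/(z₂ − z₁) = (0.3585·-48 − (-1.227)·7.5)/1.585 = -5.05.
Then σ = (x₂ − x₁)/(z₂ − z₁) = (7.5 − -48)/1.585 = 35.02.
Precision τ = 1/σ² = 1/35.02² = 0.000816.

μ = -5.05, τ = 0.000816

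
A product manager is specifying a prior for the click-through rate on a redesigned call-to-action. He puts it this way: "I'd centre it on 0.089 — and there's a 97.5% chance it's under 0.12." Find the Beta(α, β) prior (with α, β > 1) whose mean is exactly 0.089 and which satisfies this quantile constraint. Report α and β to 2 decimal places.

With mean 0.089 fixed, write α = 0.089s, β = 0.911s where s = α+β.
Need P(θ < 0.12) = 0.975 under Beta(0.089s, 0.911s). Normal approximation: (q−m)/√(m(1−m)/s) ≈ z_{0.975} = 1.96, so s ≈ 0.089·0.911·(1.96)²/(0.12−0.089)² = 324.1.
At s = 324.1: P(θ<0.12) ≈ 0.967. Adjusting to match 0.975 gives s ≈ 370.05.
So α = 0.089·370.05 ≈ 32.93, β = 0.911·370.05 ≈ 337.12.

α ≈ 32.93, β ≈ 337.12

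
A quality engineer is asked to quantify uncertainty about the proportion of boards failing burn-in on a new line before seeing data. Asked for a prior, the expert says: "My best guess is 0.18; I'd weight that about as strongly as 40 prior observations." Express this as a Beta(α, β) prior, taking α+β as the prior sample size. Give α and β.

α = 7.2, β = 32.8

Under the effective-sample-size interpretation, Beta(α, β) has prior mean α/(α+β) and prior sample size α+β.
So α+β = 40 and α/(α+β) = 0.18, giving α = 0.18·40 = 7.2 and β = 40 − 7.2 = 32.8.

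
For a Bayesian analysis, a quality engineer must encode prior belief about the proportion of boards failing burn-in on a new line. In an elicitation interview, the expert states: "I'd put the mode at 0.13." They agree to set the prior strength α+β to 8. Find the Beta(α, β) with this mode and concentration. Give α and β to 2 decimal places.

α = 1.78, β = 6.22

For α,β > 1 the Beta mode is (α−1)/(α+β−2). With α+β = 8, the mode is (α−1)/6.
Set (α−1)/6 = 0.13 → α = 1 + 0.13·6 = 1.78.
β = 8 − α = 6.22.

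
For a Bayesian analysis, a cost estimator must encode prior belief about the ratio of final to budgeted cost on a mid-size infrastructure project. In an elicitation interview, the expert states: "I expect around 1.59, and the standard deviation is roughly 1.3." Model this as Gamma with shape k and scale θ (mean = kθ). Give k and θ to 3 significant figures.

k ≈ 1.5, θ ≈ 1.06

For Gamma(k, scale θ): mean = kθ, variance = kθ², so CV = 1/√k.
CV = SD/mean = 1.3/1.59 = 0.8176, hence k = 1/CV² = 1.5.
Then θ = mean/k = 1.59/1.5 = 1.06.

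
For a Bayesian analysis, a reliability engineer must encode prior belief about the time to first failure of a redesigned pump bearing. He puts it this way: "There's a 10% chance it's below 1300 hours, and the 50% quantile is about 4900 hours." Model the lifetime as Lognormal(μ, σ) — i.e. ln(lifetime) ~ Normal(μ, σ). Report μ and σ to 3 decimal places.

μ ≈ 8.497, σ ≈ 1.035

If T ~ Lognormal(μ,σ) then ln T ~ Normal(μ,σ), so the p-quantile of ln T is μ + z_p·σ.
ln(1300) = 7.17 and ln(4900) = 8.497; z_{0.1} = -1.282, z_{0.5} = 0.
σ = (8.497 − 7.17)/(0 − (-1.282)) = 1.035.
μ = 7.17 − (-1.282)·1.035 = 8.497.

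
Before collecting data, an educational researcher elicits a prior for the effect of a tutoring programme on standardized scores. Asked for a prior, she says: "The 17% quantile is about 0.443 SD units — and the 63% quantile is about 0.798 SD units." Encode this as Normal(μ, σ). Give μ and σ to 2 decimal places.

μ = 0.71, σ = 0.28

For Normal(μ,σ), the p-quantile is μ + z_p·σ. Here z_{0.17} = -0.9542, z_{0.63} = 0.3319.
So 0.443 = μ − 0.9542σ and 0.798 = μ + 0.3319σ.
Subtracting: σ = (0.798 − 0.443)/(0.3319 − (-0.9542)) = 0.28.
Then μ = 0.443 − (-0.9542)·0.28 = 0.71.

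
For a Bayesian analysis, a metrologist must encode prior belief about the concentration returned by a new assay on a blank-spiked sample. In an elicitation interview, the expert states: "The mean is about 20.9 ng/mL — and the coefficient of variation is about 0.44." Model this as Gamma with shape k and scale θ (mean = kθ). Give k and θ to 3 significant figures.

For Gamma(k, scale θ): mean = kθ, variance = kθ², so CV = 1/√k.
CV = 0.44, hence k = 1/CV² = 5.17.
Then θ = mean/k = 20.9/5.17 = 4.05.

k ≈ 5.17, θ ≈ 4.05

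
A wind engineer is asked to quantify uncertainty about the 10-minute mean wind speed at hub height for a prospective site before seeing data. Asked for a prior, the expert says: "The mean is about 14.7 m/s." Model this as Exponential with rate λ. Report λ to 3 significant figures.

λ ≈ 0.068

Exponential mean = 1/λ, so λ = 1/14.7 = 0.068.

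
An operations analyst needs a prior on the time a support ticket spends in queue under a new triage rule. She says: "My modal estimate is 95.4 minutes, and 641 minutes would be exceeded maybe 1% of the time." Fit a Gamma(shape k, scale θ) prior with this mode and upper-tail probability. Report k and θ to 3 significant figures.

Gamma(k,θ) with k>1 has mode (k−1)θ, so θ = 95.4/(k−1).
Need P(X < 641) = 0.99 with θ tied to k this way. Start at k = 2, θ = 95.4: P(X<641) ≈ 0.991.
Too high — lower k to spread out. Iterating converges to k ≈ 1.98.
Then θ = 95.4/(1.98−1) ≈ 97.

k ≈ 1.98, θ ≈ 97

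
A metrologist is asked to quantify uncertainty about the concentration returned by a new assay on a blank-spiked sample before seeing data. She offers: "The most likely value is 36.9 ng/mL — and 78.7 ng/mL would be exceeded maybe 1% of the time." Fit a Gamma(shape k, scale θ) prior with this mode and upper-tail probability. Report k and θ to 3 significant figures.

k ≈ 9.46, θ ≈ 4.36

Gamma(k,θ) with k>1 has mode (k−1)θ, so θ = 36.9/(k−1).
Need P(X < 78.7) = 0.99 with θ tied to k this way. Start at k = 2, θ = 36.9: P(X<78.7) ≈ 0.629.
Too low — raise k to concentrate. Iterating converges to k ≈ 9.46.
Then θ = 36.9/(9.46−1) ≈ 4.36.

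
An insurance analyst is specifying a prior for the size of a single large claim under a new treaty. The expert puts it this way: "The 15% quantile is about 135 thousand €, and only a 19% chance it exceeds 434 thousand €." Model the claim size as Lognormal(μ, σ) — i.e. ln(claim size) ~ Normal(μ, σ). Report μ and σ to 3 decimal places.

μ ≈ 5.538, σ ≈ 0.610

If T ~ Lognormal(μ,σ) then ln T ~ Normal(μ,σ), so the p-quantile of ln T is μ + z_p·σ.
ln(135) = 4.905 and ln(434) = 6.073; z_{0.15} = -1.036, z_{0.81} = 0.8779.
σ = (6.073 − 4.905)/(0.8779 − (-1.036)) = 0.610.
μ = 4.905 − (-1.036)·0.610 = 5.538.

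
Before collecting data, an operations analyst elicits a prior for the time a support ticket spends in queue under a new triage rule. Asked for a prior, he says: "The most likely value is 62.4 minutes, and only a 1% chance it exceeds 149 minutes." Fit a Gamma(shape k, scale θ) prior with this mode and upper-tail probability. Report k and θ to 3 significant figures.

k ≈ 7.26, θ ≈ 9.97

Gamma(k,θ) with k>1 has mode (k−1)θ, so θ = 62.4/(k−1).
Need P(X < 149) = 0.99 with θ tied to k this way. Start at k = 2, θ = 62.4: P(X<149) ≈ 0.689.
Too low — raise k to concentrate. Iterating converges to k ≈ 7.26.
Then θ = 62.4/(7.26−1) ≈ 9.97.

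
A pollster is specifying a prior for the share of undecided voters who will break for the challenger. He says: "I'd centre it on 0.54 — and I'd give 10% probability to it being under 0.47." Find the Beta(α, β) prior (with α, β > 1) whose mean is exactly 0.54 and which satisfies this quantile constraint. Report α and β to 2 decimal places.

α ≈ 45.05, β ≈ 38.37

With mean 0.54 fixed, write α = 0.54s, β = 0.46s where s = α+β.
Need P(θ < 0.47) = 0.1 under Beta(0.54s, 0.46s). Normal approximation: (q−m)/√(m(1−m)/s) ≈ z_{0.1} = -1.28, so s ≈ 0.54·0.46·(-1.28)²/(0.47−0.54)² = 83.3.
At s = 83.3: P(θ<0.47) ≈ 0.100. Adjusting to match 0.1 gives s ≈ 83.42.
So α = 0.54·83.42 ≈ 45.05, β = 0.46·83.42 ≈ 38.37.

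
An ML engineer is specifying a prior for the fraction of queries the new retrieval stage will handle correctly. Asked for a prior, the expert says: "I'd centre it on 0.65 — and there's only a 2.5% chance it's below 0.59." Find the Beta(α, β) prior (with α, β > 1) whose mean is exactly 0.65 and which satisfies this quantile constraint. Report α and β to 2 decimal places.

With mean 0.65 fixed, write α = 0.65s, β = 0.35s where s = α+β.
Need P(θ < 0.59) = 0.025 under Beta(0.65s, 0.35s). Normal approximation: (q−m)/√(m(1−m)/s) ≈ z_{0.025} = -1.96, so s ≈ 0.65·0.35·(-1.96)²/(0.59−0.65)² = 242.8.
At s = 242.8: P(θ<0.59) ≈ 0.027. Adjusting to match 0.025 gives s ≈ 250.70.
So α = 0.65·250.70 ≈ 162.96, β = 0.35·250.70 ≈ 87.75.

α ≈ 162.96, β ≈ 87.75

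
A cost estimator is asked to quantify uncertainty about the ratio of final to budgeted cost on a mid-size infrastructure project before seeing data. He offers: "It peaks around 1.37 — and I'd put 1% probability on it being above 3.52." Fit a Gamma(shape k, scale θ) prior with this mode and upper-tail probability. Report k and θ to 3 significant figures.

k ≈ 6.24, θ ≈ 0.261

Gamma(k,θ) with k>1 has mode (k−1)θ, so θ = 1.37/(k−1).
Need P(X < 3.52) = 0.99 with θ tied to k this way. Start at k = 2, θ = 1.37: P(X<3.52) ≈ 0.727.
Too low — raise k to concentrate. Iterating converges to k ≈ 6.24.
Then θ = 1.37/(6.24−1) ≈ 0.261.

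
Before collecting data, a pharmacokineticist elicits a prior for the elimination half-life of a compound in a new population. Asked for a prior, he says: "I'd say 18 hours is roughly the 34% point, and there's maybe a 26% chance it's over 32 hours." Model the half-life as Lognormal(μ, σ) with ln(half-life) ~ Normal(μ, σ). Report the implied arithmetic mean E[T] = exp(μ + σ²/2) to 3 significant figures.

E[T] ≈ 26.1 hours

If T ~ Lognormal(μ,σ) then ln T ~ Normal(μ,σ), so the p-quantile of ln T is μ + z_p·σ.
ln(18) = 2.89 and ln(32) = 3.466; z_{0.34} = -0.4125, z_{0.74} = 0.6433.
σ = (3.466 − 2.89)/(0.6433 − (-0.4125)) = 0.545.
μ = 2.89 − (-0.4125)·0.545 = 3.115.
E[T] = exp(μ + σ²/2) = exp(3.115 + 0.1485) = 26.1 hours.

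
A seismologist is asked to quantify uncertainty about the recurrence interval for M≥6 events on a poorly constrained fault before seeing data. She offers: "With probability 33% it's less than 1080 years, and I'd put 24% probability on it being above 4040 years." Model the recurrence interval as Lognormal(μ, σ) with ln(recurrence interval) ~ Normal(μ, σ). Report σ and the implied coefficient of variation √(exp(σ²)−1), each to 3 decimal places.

If T ~ Lognormal(μ,σ) then ln T ~ Normal(μ,σ), so the p-quantile of ln T is μ + z_p·σ.
ln(1080) = 6.985 and ln(4040) = 8.304; z_{0.33} = -0.4399, z_{0.76} = 0.7063.
σ = (8.304 − 6.985)/(0.7063 − (-0.4399)) = 1.151.
μ = 6.985 − (-0.4399)·1.151 = 7.491.
CV = √(exp(σ²)−1) = √(exp(1.3248)−1) = 1.662.

σ ≈ 1.151, CV ≈ 1.662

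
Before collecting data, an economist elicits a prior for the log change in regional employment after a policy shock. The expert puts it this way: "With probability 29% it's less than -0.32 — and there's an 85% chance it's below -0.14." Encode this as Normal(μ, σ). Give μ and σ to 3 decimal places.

μ = -0.257, σ = 0.113

The p-quantile of Normal(μ,σ) is μ + z_p·σ, with z_{0.29} = -0.5534 and z_{0.85} = 1.036.
Eliminate σ: μ = (z₂·x₁ − z₁·x₂)/(z₂ − z₁) = (1.036·-0.32 − (-0.5534)·-0.14)/1.59 = -0.257.
Then σ = (x₂ − x₁)/(z₂ − z₁) = (-0.14 − -0.32)/1.59 = 0.113.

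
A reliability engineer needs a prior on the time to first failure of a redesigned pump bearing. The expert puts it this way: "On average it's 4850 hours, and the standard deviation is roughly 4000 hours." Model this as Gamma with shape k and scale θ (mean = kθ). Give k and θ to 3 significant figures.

For Gamma(k, scale θ): mean = kθ, variance = kθ², so CV = 1/√k.
CV = SD/mean = 4000/4850 = 0.8247, hence k = 1/CV² = 1.47.
Then θ = mean/k = 4850/1.47 = 3300.

k ≈ 1.47, θ ≈ 3300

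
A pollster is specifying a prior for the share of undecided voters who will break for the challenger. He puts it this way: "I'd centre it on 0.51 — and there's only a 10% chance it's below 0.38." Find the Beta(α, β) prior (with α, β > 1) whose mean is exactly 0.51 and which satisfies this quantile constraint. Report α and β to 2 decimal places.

α ≈ 12.25, β ≈ 11.77

With mean 0.51 fixed, write α = 0.51s, β = 0.49s where s = α+β.
Need P(θ < 0.38) = 0.1 under Beta(0.51s, 0.49s). Normal approximation: (q−m)/√(m(1−m)/s) ≈ z_{0.1} = -1.28, so s ≈ 0.51·0.49·(-1.28)²/(0.38−0.51)² = 24.3.
At s = 24.3: P(θ<0.38) ≈ 0.099. Adjusting to match 0.1 gives s ≈ 24.02.
So α = 0.51·24.02 ≈ 12.25, β = 0.49·24.02 ≈ 11.77.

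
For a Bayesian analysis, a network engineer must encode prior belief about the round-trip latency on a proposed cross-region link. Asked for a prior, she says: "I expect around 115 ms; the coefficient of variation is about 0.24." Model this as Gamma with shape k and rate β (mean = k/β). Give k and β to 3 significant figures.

k ≈ 17.4, β ≈ 0.151

For Gamma(k, rate β): mean = k/β, variance = k/β², so CV = 1/√k.
CV = 0.24, hence k = 1/CV² = 17.4.
Then β = k/mean = 17.4/115 = 0.151.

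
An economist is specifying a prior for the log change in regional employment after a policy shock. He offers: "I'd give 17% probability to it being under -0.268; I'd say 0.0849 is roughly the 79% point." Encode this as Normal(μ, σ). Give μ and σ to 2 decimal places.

For Normal(μ,σ), the p-quantile is μ + z_p·σ. Here z_{0.17} = -0.9542, z_{0.79} = 0.8064.
So -0.268 = μ − 0.9542σ and 0.0849 = μ + 0.8064σ.
Subtracting: σ = (0.0849 − -0.268)/(0.8064 − (-0.9542)) = 0.20.
Then μ = -0.268 − (-0.9542)·0.20 = -0.08.

μ = -0.08, σ = 0.20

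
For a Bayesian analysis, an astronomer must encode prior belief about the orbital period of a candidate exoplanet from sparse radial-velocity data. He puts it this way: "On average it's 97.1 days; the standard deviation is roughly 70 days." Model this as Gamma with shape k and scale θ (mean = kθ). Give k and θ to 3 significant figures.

For Gamma(k, scale θ): mean = kθ, variance = kθ², so CV = 1/√k.
CV = SD/mean = 70/97.1 = 0.7209, hence k = 1/CV² = 1.92.
Then θ = mean/k = 97.1/1.92 = 50.5.

k ≈ 1.92, θ ≈ 50.5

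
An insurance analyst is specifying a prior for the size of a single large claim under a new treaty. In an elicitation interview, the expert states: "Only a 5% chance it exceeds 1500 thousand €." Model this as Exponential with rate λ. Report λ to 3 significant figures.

λ ≈ 0.002

P(T > 1500.0) = e^(−λ·1500.0) = 0.05, so λ = −ln(0.05)/1500.0 = 0.002.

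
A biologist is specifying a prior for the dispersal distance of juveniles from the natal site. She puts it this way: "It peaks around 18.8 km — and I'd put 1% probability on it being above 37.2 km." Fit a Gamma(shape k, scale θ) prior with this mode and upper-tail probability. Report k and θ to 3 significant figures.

Gamma(k,θ) with k>1 has mode (k−1)θ, so θ = 18.8/(k−1).
Need P(X < 37.2) = 0.99 with θ tied to k this way. Start at k = 2, θ = 18.8: P(X<37.2) ≈ 0.588.
Too low — raise k to concentrate. Iterating converges to k ≈ 11.6.
Then θ = 18.8/(11.6−1) ≈ 1.78.

k ≈ 11.6, θ ≈ 1.78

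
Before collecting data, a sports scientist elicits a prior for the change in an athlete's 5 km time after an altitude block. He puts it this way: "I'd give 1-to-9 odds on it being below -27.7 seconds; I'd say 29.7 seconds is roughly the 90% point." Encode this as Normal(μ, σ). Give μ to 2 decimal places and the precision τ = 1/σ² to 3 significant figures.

For Normal(μ,σ), the p-quantile is μ + z_p·σ. Here z_{0.1} = -1.282, z_{0.9} = 1.282.
So -27.7 = μ − 1.282σ and 29.7 = μ + 1.282σ.
Subtracting: σ = (29.7 − -27.7)/(1.282 − (-1.282)) = 22.39.
Then μ = -27.7 − (-1.282)·22.39 = 1.00.
Precision τ = 1/σ² = 1/22.39² = 0.00199.

μ = 1.00, τ = 0.00199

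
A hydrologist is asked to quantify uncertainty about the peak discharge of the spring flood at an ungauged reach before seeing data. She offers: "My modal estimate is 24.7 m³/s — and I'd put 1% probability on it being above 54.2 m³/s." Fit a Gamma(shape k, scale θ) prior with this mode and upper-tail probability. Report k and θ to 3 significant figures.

k ≈ 8.81, θ ≈ 3.16

Gamma(k,θ) with k>1 has mode (k−1)θ, so θ = 24.7/(k−1).
Need P(X < 54.2) = 0.99 with θ tied to k this way. Start at k = 2, θ = 24.7: P(X<54.2) ≈ 0.644.
Too low — raise k to concentrate. Iterating converges to k ≈ 8.81.
Then θ = 24.7/(8.81−1) ≈ 3.16.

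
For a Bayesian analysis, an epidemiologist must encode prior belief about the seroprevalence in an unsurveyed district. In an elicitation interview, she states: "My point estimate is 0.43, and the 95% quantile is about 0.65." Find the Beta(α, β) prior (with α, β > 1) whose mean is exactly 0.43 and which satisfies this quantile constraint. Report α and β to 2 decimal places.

α ≈ 5.83, β ≈ 7.73

With mean 0.43 fixed, write α = 0.43s, β = 0.57s where s = α+β.
Need P(θ < 0.65) = 0.95 under Beta(0.43s, 0.57s). Normal approximation: (q−m)/√(m(1−m)/s) ≈ z_{0.95} = 1.64, so s ≈ 0.43·0.57·(1.64)²/(0.65−0.43)² = 13.7.
At s = 13.7: P(θ<0.65) ≈ 0.951. Adjusting to match 0.95 gives s ≈ 13.55.
So α = 0.43·13.55 ≈ 5.83, β = 0.57·13.55 ≈ 7.73.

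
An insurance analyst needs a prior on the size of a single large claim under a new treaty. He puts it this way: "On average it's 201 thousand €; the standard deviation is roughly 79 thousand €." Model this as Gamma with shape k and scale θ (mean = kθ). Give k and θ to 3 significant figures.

For Gamma(k, scale θ): mean = kθ, variance = kθ², so CV = 1/√k.
CV = SD/mean = 79/201 = 0.393, hence k = 1/CV² = 6.47.
Then θ = mean/k = 201/6.47 = 31.

k ≈ 6.47, θ ≈ 31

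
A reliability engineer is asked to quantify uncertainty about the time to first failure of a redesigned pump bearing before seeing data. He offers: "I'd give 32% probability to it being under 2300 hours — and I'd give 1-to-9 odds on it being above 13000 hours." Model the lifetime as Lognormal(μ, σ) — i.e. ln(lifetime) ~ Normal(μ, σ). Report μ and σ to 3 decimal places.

μ ≈ 8.204, σ ≈ 0.990

If T ~ Lognormal(μ,σ) then ln T ~ Normal(μ,σ), so the p-quantile of ln T is μ + z_p·σ.
ln(2300) = 7.741 and ln(13000) = 9.473; z_{0.32} = -0.4677, z_{0.9} = 1.282.
σ = (9.473 − 7.741)/(1.282 − (-0.4677)) = 0.990.
μ = 7.741 − (-0.4677)·0.990 = 8.204.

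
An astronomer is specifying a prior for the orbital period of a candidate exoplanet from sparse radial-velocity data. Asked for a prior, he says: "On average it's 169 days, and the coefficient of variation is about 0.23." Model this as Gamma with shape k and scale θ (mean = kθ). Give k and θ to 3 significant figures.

k ≈ 18.9, θ ≈ 8.94

For Gamma(k, scale θ): mean = kθ, variance = kθ², so CV = 1/√k.
CV = 0.23, hence k = 1/CV² = 18.9.
Then θ = mean/k = 169/18.9 = 8.94.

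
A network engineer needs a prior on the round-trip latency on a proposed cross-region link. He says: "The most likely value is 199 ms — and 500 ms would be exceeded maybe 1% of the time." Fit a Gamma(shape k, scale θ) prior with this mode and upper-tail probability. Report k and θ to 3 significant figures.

Gamma(k,θ) with k>1 has mode (k−1)θ, so θ = 199/(k−1).
Need P(X < 500) = 0.99 with θ tied to k this way. Start at k = 2, θ = 199: P(X<500) ≈ 0.715.
Too low — raise k to concentrate. Iterating converges to k ≈ 6.52.
Then θ = 199/(6.52−1) ≈ 36.

k ≈ 6.52, θ ≈ 36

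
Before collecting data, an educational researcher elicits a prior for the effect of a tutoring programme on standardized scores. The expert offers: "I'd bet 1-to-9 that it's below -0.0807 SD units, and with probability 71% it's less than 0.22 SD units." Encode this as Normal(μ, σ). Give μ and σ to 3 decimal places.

The p-quantile of Normal(μ,σ) is μ + z_p·σ, with z_{0.1} = -1.282 and z_{0.71} = 0.5534.
Eliminate σ: μ = (z₂·x₁ − z₁·x₂)/(z₂ − z₁) = (0.5534·-0.0807 − (-1.282)·0.22)/1.835 = 0.129.
Then σ = (x₂ − x₁)/(z₂ − z₁) = (0.22 − -0.0807)/1.835 = 0.164.

μ = 0.129, σ = 0.164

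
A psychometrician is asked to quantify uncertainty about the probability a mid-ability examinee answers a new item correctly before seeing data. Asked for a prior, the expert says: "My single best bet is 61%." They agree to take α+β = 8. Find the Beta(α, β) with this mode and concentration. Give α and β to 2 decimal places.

α = 4.66, β = 3.34

For α,β > 1 the Beta mode is (α−1)/(α+β−2). With α+β = 8, the mode is (α−1)/6.
Set (α−1)/6 = 0.61 → α = 1 + 0.61·6 = 4.66.
β = 8 − α = 3.34.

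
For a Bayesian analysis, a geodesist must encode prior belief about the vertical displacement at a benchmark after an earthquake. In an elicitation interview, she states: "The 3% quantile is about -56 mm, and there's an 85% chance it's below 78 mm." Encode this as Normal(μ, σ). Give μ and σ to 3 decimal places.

For Normal(μ,σ), the p-quantile is μ + z_p·σ. Here z_{0.03} = -1.881, z_{0.85} = 1.036.
So -56 = μ − 1.881σ and 78 = μ + 1.036σ.
Subtracting: σ = (78 − -56)/(1.036 − (-1.881)) = 45.934.
Then μ = -56 − (-1.881)·45.934 = 30.392.

μ = 30.392, σ = 45.934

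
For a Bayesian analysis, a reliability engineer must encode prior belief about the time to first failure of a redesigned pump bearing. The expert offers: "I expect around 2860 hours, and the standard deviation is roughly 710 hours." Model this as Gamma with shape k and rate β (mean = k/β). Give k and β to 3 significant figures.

For Gamma(k, rate β): mean = k/β, variance = k/β², so CV = 1/√k.
CV = SD/mean = 710/2860 = 0.2483, hence k = 1/CV² = 16.2.
Then β = k/mean = 16.2/2860 = 0.00567.

k ≈ 16.2, β ≈ 0.00567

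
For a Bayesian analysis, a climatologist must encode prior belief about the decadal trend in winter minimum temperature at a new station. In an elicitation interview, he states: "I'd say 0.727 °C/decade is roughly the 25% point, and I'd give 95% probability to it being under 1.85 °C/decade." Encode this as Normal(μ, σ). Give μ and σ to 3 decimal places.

μ = 1.054, σ = 0.484

For Normal(μ,σ), the p-quantile is μ + z_p·σ. Here z_{0.25} = -0.6745, z_{0.95} = 1.645.
So 0.727 = μ − 0.6745σ and 1.85 = μ + 1.645σ.
Subtracting: σ = (1.85 − 0.727)/(1.645 − (-0.6745)) = 0.484.
Then μ = 0.727 − (-0.6745)·0.484 = 1.054.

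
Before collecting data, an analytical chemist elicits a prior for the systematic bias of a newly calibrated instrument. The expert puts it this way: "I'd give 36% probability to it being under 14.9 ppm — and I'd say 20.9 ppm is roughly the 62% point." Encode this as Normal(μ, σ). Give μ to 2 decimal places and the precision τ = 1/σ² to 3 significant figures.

μ = 18.14, τ = 0.0122

For Normal(μ,σ), the p-quantile is μ + z_p·σ. Here z_{0.36} = -0.3585, z_{0.62} = 0.3055.
So 14.9 = μ − 0.3585σ and 20.9 = μ + 0.3055σ.
Subtracting: σ = (20.9 − 14.9)/(0.3055 − (-0.3585)) = 9.04.
Then μ = 14.9 − (-0.3585)·9.04 = 18.14.
Precision τ = 1/σ² = 1/9.037² = 0.0122.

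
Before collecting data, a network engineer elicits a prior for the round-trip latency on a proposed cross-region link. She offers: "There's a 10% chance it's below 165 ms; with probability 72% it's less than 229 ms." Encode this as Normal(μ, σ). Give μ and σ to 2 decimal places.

For Normal(μ,σ), the p-quantile is μ + z_p·σ. Here z_{0.1} = -1.282, z_{0.72} = 0.5828.
So 165 = μ − 1.282σ and 229 = μ + 0.5828σ.
Subtracting: σ = (229 − 165)/(0.5828 − (-1.282)) = 34.33.
Then μ = 165 − (-1.282)·34.33 = 208.99.

μ = 208.99, σ = 34.33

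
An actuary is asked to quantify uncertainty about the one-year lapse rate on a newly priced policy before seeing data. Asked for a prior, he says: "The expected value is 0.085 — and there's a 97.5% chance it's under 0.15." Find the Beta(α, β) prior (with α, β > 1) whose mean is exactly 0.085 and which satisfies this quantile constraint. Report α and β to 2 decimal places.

α ≈ 7.73, β ≈ 83.18

With mean 0.085 fixed, write α = 0.085s, β = 0.915s where s = α+β.
Need P(θ < 0.15) = 0.975 under Beta(0.085s, 0.915s). Normal approximation: (q−m)/√(m(1−m)/s) ≈ z_{0.975} = 1.96, so s ≈ 0.085·0.915·(1.96)²/(0.15−0.085)² = 70.7.
At s = 70.7: P(θ<0.15) ≈ 0.960. Adjusting to match 0.975 gives s ≈ 90.91.
So α = 0.085·90.91 ≈ 7.73, β = 0.915·90.91 ≈ 83.18.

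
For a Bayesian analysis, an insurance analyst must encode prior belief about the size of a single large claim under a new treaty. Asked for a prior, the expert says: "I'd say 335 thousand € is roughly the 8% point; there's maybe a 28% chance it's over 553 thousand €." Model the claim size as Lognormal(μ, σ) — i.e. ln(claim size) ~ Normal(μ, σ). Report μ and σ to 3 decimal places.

If T ~ Lognormal(μ,σ) then ln T ~ Normal(μ,σ), so the p-quantile of ln T is μ + z_p·σ.
ln(335) = 5.814 and ln(553) = 6.315; z_{0.08} = -1.405, z_{0.72} = 0.5828.
σ = (6.315 − 5.814)/(0.5828 − (-1.405)) = 0.252.
μ = 5.814 − (-1.405)·0.252 = 6.168.

μ ≈ 6.168, σ ≈ 0.252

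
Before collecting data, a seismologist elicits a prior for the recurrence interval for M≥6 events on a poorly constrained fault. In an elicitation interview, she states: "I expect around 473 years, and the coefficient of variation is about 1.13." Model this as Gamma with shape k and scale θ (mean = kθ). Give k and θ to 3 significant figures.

k ≈ 0.783, θ ≈ 604

For Gamma(k, scale θ): mean = kθ, variance = kθ², so CV = 1/√k.
CV = 1.13, hence k = 1/CV² = 0.783.
Then θ = mean/k = 473/0.783 = 604.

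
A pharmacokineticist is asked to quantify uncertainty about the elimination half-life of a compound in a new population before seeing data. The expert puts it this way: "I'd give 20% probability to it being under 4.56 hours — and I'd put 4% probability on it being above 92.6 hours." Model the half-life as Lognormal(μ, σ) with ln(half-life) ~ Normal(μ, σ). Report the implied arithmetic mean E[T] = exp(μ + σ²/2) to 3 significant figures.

If T ~ Lognormal(μ,σ) then ln T ~ Normal(μ,σ), so the p-quantile of ln T is μ + z_p·σ.
ln(4.56) = 1.517 and ln(92.6) = 4.528; z_{0.2} = -0.8416, z_{0.96} = 1.751.
σ = (4.528 − 1.517)/(1.751 − (-0.8416)) = 1.162.
μ = 1.517 − (-0.8416)·1.162 = 2.495.
E[T] = exp(μ + σ²/2) = exp(2.495 + 0.6745) = 23.8 hours.

E[T] ≈ 23.8 hours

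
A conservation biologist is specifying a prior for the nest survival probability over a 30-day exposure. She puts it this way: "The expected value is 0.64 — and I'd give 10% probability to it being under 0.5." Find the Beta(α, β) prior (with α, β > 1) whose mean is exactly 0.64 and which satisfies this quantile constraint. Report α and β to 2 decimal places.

α ≈ 12.66, β ≈ 7.12

With mean 0.64 fixed, write α = 0.64s, β = 0.36s where s = α+β.
Need P(θ < 0.5) = 0.1 under Beta(0.64s, 0.36s). Normal approximation: (q−m)/√(m(1−m)/s) ≈ z_{0.1} = -1.28, so s ≈ 0.64·0.36·(-1.28)²/(0.5−0.64)² = 19.3.
At s = 19.3: P(θ<0.5) ≈ 0.103. Adjusting to match 0.1 gives s ≈ 19.79.
So α = 0.64·19.79 ≈ 12.66, β = 0.36·19.79 ≈ 7.12.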